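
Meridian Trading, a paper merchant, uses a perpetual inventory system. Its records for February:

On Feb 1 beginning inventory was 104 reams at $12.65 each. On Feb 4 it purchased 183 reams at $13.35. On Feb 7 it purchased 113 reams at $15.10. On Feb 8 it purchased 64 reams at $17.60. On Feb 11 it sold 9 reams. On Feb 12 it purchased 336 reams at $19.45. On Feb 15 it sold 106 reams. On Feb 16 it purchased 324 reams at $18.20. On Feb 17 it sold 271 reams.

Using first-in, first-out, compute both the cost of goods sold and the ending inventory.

COGS = $5,253.55; ending inventory = $13,769.80

Feb 11, 9 sold [FIFO — oldest first]: 9 @ $12.65 = $113.85
Feb 15, 106 sold [FIFO — oldest first]: 95 @ $12.65 + 11 @ $13.35 = $1,348.60
Feb 17, 271 sold [FIFO — oldest first]: 172 @ $13.35 + 99 @ $15.10 = $3,791.10
Total COGS = $113.85 + $1,348.60 + $3,791.10 = $5,253.55
Ending inventory: 14 @ $15.10 + 64 @ $17.60 + 336 @ $19.45 + 324 @ $18.20 = $13,769.80
Check: goods available $19,023.35 = COGS $5,253.55 + ending $13,769.80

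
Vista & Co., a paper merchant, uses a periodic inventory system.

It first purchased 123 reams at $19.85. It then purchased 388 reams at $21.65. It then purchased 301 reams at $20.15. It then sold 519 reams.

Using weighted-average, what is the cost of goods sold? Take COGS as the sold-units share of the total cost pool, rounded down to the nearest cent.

COGS = $10,806.25

Sale 1, sell 519: 519/812 × $16,906.90 → $10,806.25
Ending inventory (cost pool remaining) = $6,100.65
Check: goods available $16,906.90 = COGS $10,806.25 + ending $6,100.65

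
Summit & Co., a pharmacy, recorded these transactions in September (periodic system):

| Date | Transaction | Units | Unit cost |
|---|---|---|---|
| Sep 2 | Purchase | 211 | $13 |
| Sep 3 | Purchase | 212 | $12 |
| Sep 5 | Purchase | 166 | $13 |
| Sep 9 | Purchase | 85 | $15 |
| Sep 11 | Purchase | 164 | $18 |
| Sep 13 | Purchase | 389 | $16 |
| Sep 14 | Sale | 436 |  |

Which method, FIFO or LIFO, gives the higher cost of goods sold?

LIFO

FIFO COGS: 211 @ $13 + 212 @ $12 + 13 @ $13 = $5,456
LIFO COGS: 389 @ $16 + 47 @ $18 = $7,070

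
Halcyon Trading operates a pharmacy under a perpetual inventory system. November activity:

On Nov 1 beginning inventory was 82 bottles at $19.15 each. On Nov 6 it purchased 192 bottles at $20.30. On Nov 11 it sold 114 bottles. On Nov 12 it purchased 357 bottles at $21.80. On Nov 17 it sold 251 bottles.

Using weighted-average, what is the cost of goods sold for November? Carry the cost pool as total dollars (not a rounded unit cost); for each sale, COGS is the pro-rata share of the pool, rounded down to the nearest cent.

COGS = $7,603.51

After Nov 1: 82 on hand, pool $1,570.30 (≈ $19.1500 each)
After Nov 6: 274 on hand, pool $5,467.90 (≈ $19.9558 each)
Nov 11, sell 114: 114/274 × $5,467.90 → $2,274.96
After Nov 12: 517 on hand, pool $10,975.54 (≈ $21.2293 each)
Nov 17, sell 251: 251/517 × $10,975.54 → $5,328.55
Total COGS = $2,274.96 + $5,328.55 = $7,603.51
Ending inventory (cost pool remaining) = $5,646.99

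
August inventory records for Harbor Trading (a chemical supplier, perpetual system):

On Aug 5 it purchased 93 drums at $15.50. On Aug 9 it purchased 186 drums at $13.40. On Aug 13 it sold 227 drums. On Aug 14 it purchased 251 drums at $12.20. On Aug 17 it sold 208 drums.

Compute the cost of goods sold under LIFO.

Aug 13, 227 sold [LIFO — newest first]: 186 @ $13.40 + 41 @ $15.50 = $3,127.90
Aug 17, 208 sold [LIFO — newest first]: 208 @ $12.20 = $2,537.60
Total COGS = $3,127.90 + $2,537.60 = $5,665.50
Ending inventory: 52 @ $15.50 + 43 @ $12.20 = $1,330.60
Check: goods available $6,996.10 = COGS $5,665.50 + ending $1,330.60

COGS = $5,665.50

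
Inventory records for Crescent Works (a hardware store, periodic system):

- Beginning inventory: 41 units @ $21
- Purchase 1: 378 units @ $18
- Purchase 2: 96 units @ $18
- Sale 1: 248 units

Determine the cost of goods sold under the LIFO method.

COGS = $4,464

Sale 1 (248) [LIFO — newest first]: 96 @ $18 + 152 @ $18 = $4,464
Ending inventory: 41 @ $21 + 226 @ $18 = $4,929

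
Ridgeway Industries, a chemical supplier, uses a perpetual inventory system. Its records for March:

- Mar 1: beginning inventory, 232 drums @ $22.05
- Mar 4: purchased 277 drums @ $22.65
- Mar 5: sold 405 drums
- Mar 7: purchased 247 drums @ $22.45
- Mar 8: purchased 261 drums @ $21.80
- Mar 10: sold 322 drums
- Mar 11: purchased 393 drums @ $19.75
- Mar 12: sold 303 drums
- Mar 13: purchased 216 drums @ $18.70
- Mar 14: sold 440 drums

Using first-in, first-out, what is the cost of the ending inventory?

Ending inventory = $2,917.20

Mar 5, 405 sold [FIFO — oldest first]: 232 @ $22.05 + 173 @ $22.65 = $9,034.05
Mar 10, 322 sold [FIFO — oldest first]: 104 @ $22.65 + 218 @ $22.45 = $7,249.70
Mar 12, 303 sold [FIFO — oldest first]: 29 @ $22.45 + 261 @ $21.80 + 13 @ $19.75 = $6,597.60
Mar 14, 440 sold [FIFO — oldest first]: 380 @ $19.75 + 60 @ $18.70 = $8,627.00
Total COGS = $9,034.05 + $7,249.70 + $6,597.60 + $8,627.00 = $31,508.35
Ending inventory: 156 @ $18.70 = $2,917.20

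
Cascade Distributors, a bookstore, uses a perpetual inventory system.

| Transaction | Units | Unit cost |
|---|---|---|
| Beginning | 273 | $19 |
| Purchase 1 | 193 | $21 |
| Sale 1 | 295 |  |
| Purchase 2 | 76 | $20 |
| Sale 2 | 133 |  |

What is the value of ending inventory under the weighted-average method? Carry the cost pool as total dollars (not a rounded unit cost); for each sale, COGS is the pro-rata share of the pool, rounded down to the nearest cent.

After Beginning: 273 on hand, pool $5,187.00 (≈ $19.0000 each)
After Purchase 1: 466 on hand, pool $9,240.00 (≈ $19.8283 each)
Sale 1, sell 295: 295/466 × $9,240.00 → $5,849.35
After Purchase 2: 247 on hand, pool $4,910.65 (≈ $19.8812 each)
Sale 2, sell 133: 133/247 × $4,910.65 → $2,644.19
Total COGS = $5,849.35 + $2,644.19 = $8,493.54
Ending inventory (cost pool remaining) = $2,266.46

Ending inventory = $2,266.46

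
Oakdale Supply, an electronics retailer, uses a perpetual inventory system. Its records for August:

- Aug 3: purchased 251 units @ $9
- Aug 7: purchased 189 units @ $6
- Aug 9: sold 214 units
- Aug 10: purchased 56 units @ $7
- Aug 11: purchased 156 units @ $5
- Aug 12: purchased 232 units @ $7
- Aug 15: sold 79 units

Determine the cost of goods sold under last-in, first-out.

COGS = $1,912

Aug 9, 214 sold [LIFO — newest first]: 189 @ $6 + 25 @ $9 = $1,359
Aug 15, 79 sold [LIFO — newest first]: 79 @ $7 = $553
Total COGS = $1,359 + $553 = $1,912
Ending inventory: 226 @ $9 + 56 @ $7 + 156 @ $5 + 153 @ $7 = $4,277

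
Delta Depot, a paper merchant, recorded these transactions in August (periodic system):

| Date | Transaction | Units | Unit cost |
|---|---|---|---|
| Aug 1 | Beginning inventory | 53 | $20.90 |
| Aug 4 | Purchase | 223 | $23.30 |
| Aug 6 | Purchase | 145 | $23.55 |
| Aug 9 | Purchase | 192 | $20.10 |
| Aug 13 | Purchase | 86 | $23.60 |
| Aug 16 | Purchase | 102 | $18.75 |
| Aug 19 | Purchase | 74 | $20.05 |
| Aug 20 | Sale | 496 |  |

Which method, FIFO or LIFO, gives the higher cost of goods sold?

FIFO COGS: 53 @ $20.90 + 223 @ $23.30 + 145 @ $23.55 + 75 @ $20.10 = $11,225.85
LIFO COGS: 74 @ $20.05 + 102 @ $18.75 + 86 @ $23.60 + 192 @ $20.10 + 42 @ $23.55 = $10,274.10

FIFO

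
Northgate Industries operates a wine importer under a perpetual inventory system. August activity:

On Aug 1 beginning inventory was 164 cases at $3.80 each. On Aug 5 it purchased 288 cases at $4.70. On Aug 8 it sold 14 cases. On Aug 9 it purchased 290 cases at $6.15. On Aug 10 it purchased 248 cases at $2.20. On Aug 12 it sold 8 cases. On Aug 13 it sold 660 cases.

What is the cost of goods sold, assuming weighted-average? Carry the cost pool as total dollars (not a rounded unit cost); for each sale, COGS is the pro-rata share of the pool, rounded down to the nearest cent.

COGS = $2,966.38

After Aug 1: 164 on hand, pool $623.20 (≈ $3.8000 each)
After Aug 5: 452 on hand, pool $1,976.80 (≈ $4.3735 each)
Aug 8, sell 14: 14/452 × $1,976.80 → $61.22
After Aug 9: 728 on hand, pool $3,699.08 (≈ $5.0812 each)
After Aug 10: 976 on hand, pool $4,244.68 (≈ $4.3491 each)
Aug 12, sell 8: 8/976 × $4,244.68 → $34.79
Aug 13, sell 660: 660/968 × $4,209.89 → $2,870.37
Total COGS = $61.22 + $34.79 + $2,870.37 = $2,966.38
Ending inventory (cost pool remaining) = $1,339.52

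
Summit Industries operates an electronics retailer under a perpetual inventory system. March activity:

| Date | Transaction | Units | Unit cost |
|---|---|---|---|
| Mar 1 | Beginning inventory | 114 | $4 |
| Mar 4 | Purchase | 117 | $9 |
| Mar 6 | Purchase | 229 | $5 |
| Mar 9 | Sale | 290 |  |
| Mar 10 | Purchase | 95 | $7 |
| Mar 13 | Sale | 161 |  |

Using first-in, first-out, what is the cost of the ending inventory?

Mar 9, 290 sold [FIFO — oldest first]: 114 @ $4 + 117 @ $9 + 59 @ $5 = $1,804
Mar 13, 161 sold [FIFO — oldest first]: 161 @ $5 = $805
Total COGS = $1,804 + $805 = $2,609
Ending inventory: 9 @ $5 + 95 @ $7 = $710
Check: goods available $3,319 = COGS $2,609 + ending $710

Ending inventory = $710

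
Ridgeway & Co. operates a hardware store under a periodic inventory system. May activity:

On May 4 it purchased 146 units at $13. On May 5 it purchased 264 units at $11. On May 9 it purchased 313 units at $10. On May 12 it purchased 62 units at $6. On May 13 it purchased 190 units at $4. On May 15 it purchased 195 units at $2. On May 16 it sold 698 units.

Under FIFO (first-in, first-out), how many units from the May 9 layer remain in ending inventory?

25

May 16, 698 sold [FIFO — oldest first]: 146 @ $13 + 264 @ $11 + 288 @ $10 = $7,682
Ending inventory: 25 @ $10 + 62 @ $6 + 190 @ $4 + 195 @ $2 = $1,772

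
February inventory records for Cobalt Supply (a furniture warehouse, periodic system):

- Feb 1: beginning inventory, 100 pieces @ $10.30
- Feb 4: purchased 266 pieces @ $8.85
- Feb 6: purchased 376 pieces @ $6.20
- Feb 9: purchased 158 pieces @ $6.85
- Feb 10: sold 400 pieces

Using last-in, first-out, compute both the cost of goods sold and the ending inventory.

COGS = $2,582.70; ending inventory = $4,214.90

Feb 10, 400 sold [LIFO — newest first]: 158 @ $6.85 + 242 @ $6.20 = $2,582.70
Ending inventory: 100 @ $10.30 + 266 @ $8.85 + 134 @ $6.20 = $4,214.90
Check: goods available $6,797.60 = COGS $2,582.70 + ending $4,214.90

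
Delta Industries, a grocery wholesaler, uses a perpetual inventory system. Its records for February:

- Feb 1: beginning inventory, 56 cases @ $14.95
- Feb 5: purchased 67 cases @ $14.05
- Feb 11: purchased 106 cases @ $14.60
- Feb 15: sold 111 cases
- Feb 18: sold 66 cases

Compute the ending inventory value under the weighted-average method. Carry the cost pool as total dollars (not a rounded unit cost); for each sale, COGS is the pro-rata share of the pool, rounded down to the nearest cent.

After Feb 1: 56 on hand, pool $837.20 (≈ $14.9500 each)
After Feb 5: 123 on hand, pool $1,778.55 (≈ $14.4598 each)
After Feb 11: 229 on hand, pool $3,326.15 (≈ $14.5247 each)
Feb 15, sell 111: 111/229 × $3,326.15 → $1,612.23
Feb 18, sell 66: 66/118 × $1,713.92 → $958.63
Total COGS = $1,612.23 + $958.63 = $2,570.86
Ending inventory (cost pool remaining) = $755.29

Ending inventory = $755.29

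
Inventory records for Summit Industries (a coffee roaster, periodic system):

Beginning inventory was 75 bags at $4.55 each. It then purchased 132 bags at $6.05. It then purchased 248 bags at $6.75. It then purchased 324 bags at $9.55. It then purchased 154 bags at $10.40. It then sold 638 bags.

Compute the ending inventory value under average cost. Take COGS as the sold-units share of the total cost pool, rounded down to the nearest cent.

Sale 1, sell 638: 638/933 × $7,509.65 → $5,135.21
Ending inventory (cost pool remaining) = $2,374.44

Ending inventory = $2,374.44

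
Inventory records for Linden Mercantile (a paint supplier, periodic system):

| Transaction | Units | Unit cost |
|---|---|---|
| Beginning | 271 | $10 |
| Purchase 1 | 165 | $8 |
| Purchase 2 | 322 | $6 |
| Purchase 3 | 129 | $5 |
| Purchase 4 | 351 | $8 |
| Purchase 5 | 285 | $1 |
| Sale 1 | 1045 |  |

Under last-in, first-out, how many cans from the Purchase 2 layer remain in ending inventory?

Sale 1 (1045) [LIFO — newest first]: 285 @ $1 + 351 @ $8 + 129 @ $5 + 280 @ $6 = $5,418
Ending inventory: 271 @ $10 + 165 @ $8 + 42 @ $6 = $4,282

42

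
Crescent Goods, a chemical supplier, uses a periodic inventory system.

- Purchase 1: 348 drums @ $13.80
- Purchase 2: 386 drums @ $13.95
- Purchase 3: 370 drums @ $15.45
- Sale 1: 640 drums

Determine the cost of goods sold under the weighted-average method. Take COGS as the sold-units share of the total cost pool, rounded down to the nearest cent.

Sale 1, sell 640: 640/1104 × $15,903.60 → $9,219.47
Ending inventory (cost pool remaining) = $6,684.13
Check: goods available $15,903.60 = COGS $9,219.47 + ending $6,684.13

COGS = $9,219.47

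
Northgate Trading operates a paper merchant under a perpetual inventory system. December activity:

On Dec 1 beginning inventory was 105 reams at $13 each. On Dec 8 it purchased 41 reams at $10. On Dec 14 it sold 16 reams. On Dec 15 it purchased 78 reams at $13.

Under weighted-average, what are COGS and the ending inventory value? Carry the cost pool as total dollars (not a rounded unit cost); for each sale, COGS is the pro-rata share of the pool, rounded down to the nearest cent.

After Dec 1: 105 on hand, pool $1,365.00 (≈ $13.0000 each)
After Dec 8: 146 on hand, pool $1,775.00 (≈ $12.1575 each)
Dec 14, sell 16: 16/146 × $1,775.00 → $194.52
After Dec 15: 208 on hand, pool $2,594.48 (≈ $12.4735 each)
Ending inventory (cost pool remaining) = $2,594.48

COGS = $194.52; ending inventory = $2,594.48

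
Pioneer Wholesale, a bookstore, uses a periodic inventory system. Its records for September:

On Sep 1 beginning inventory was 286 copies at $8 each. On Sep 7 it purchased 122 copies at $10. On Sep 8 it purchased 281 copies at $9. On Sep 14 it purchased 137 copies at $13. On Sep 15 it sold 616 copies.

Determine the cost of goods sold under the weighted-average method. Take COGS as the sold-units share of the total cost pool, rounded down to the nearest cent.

Sep 15, sell 616: 616/826 × $7,818.00 → $5,830.37
Ending inventory (cost pool remaining) = $1,987.63

COGS = $5,830.37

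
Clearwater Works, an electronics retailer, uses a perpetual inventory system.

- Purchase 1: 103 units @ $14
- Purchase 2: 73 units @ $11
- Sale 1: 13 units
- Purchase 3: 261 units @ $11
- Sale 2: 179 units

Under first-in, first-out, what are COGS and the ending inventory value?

COGS = $2,421; ending inventory = $2,695

Sale 1 (13) [FIFO — oldest first]: 13 @ $14 = $182
Sale 2 (179) [FIFO — oldest first]: 90 @ $14 + 73 @ $11 + 16 @ $11 = $2,239
Total COGS = $182 + $2,239 = $2,421
Ending inventory: 245 @ $11 = $2,695
Check: goods available $5,116 = COGS $2,421 + ending $2,695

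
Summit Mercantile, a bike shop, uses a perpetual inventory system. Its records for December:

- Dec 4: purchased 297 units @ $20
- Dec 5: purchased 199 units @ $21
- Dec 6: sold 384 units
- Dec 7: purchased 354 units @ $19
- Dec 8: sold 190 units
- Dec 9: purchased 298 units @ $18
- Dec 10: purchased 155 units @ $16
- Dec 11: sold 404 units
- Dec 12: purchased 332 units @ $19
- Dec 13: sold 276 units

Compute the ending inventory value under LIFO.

Dec 6, 384 sold [LIFO — newest first]: 199 @ $21 + 185 @ $20 = $7,879
Dec 8, 190 sold [LIFO — newest first]: 190 @ $19 = $3,610
Dec 11, 404 sold [LIFO — newest first]: 155 @ $16 + 249 @ $18 = $6,962
Dec 13, 276 sold [LIFO — newest first]: 276 @ $19 = $5,244
Total COGS = $7,879 + $3,610 + $6,962 + $5,244 = $23,695
Ending inventory: 112 @ $20 + 164 @ $19 + 49 @ $18 + 56 @ $19 = $7,302

Ending inventory = $7,302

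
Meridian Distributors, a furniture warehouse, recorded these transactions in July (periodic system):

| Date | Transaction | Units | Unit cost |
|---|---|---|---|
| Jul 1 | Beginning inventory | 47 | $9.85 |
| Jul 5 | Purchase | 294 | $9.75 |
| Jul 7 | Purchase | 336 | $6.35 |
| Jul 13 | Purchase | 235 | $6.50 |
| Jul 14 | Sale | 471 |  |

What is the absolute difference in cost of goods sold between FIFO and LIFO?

$1,128.85

FIFO COGS: 47 @ $9.85 + 294 @ $9.75 + 130 @ $6.35 = $4,154.95
LIFO COGS: 235 @ $6.50 + 236 @ $6.35 = $3,026.10
Difference = |$4,154.95 − $3,026.10| = $1,128.85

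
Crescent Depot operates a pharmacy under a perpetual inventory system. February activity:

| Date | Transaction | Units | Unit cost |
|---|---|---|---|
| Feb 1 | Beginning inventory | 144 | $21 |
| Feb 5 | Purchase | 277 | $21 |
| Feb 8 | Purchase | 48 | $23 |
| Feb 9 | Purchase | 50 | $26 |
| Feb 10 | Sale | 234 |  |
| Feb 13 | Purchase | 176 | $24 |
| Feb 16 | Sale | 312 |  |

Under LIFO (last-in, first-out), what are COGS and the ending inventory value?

COGS = $12,340; ending inventory = $3,129

Feb 10, 234 sold [LIFO — newest first]: 50 @ $26 + 48 @ $23 + 136 @ $21 = $5,260
Feb 16, 312 sold [LIFO — newest first]: 176 @ $24 + 136 @ $21 = $7,080
Total COGS = $5,260 + $7,080 = $12,340
Ending inventory: 144 @ $21 + 5 @ $21 = $3,129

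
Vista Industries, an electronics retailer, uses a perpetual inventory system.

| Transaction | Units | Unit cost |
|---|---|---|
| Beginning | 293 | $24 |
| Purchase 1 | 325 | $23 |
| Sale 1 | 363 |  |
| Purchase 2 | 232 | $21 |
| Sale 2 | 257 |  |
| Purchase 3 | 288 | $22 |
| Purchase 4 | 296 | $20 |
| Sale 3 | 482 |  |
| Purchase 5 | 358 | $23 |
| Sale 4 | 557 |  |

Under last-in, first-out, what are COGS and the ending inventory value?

COGS = $36,677; ending inventory = $3,192

Sale 1 (363) [LIFO — newest first]: 325 @ $23 + 38 @ $24 = $8,387
Sale 2 (257) [LIFO — newest first]: 232 @ $21 + 25 @ $24 = $5,472
Sale 3 (482) [LIFO — newest first]: 296 @ $20 + 186 @ $22 = $10,012
Sale 4 (557) [LIFO — newest first]: 358 @ $23 + 102 @ $22 + 97 @ $24 = $12,806
Total COGS = $8,387 + $5,472 + $10,012 + $12,806 = $36,677
Ending inventory: 133 @ $24 = $3,192
Check: goods available $39,869 = COGS $36,677 + ending $3,192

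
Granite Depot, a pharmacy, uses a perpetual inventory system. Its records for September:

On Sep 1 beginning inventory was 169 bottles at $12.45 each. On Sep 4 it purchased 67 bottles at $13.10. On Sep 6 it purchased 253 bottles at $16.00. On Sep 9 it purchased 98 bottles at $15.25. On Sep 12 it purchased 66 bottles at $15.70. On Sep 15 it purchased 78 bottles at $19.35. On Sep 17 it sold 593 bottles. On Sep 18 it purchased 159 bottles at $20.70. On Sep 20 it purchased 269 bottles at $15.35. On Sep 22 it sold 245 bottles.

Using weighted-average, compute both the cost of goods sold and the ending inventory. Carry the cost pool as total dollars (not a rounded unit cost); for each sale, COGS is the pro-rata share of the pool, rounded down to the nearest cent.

After Sep 1: 169 on hand, pool $2,104.05 (≈ $12.4500 each)
After Sep 4: 236 on hand, pool $2,981.75 (≈ $12.6345 each)
After Sep 6: 489 on hand, pool $7,029.75 (≈ $14.3758 each)
After Sep 9: 587 on hand, pool $8,524.25 (≈ $14.5217 each)
After Sep 12: 653 on hand, pool $9,560.45 (≈ $14.6408 each)
After Sep 15: 731 on hand, pool $11,069.75 (≈ $15.1433 each)
Sep 17, sell 593: 593/731 × $11,069.75 → $8,979.97
After Sep 18: 297 on hand, pool $5,381.08 (≈ $18.1181 each)
After Sep 20: 566 on hand, pool $9,510.23 (≈ $16.8025 each)
Sep 22, sell 245: 245/566 × $9,510.23 → $4,116.61
Total COGS = $8,979.97 + $4,116.61 = $13,096.58
Ending inventory (cost pool remaining) = $5,393.62

COGS = $13,096.58; ending inventory = $5,393.62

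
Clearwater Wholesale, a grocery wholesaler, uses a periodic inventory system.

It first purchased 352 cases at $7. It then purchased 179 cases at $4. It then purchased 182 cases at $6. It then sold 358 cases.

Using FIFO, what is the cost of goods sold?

COGS = $2,488

Sale 1 (358) [FIFO — oldest first]: 352 @ $7 + 6 @ $4 = $2,488
Ending inventory: 173 @ $4 + 182 @ $6 = $1,784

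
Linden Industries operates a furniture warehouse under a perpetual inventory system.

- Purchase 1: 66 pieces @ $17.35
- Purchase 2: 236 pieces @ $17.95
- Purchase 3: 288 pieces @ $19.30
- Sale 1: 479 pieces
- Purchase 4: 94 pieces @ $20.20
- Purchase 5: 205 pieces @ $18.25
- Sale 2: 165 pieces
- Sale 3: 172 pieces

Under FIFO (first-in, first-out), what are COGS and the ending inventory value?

Sale 1 (479) [FIFO — oldest first]: 66 @ $17.35 + 236 @ $17.95 + 177 @ $19.30 = $8,797.40
Sale 2 (165) [FIFO — oldest first]: 111 @ $19.30 + 54 @ $20.20 = $3,233.10
Sale 3 (172) [FIFO — oldest first]: 40 @ $20.20 + 132 @ $18.25 = $3,217.00
Total COGS = $8,797.40 + $3,233.10 + $3,217.00 = $15,247.50
Ending inventory: 73 @ $18.25 = $1,332.25
Check: goods available $16,579.75 = COGS $15,247.50 + ending $1,332.25

COGS = $15,247.50; ending inventory = $1,332.25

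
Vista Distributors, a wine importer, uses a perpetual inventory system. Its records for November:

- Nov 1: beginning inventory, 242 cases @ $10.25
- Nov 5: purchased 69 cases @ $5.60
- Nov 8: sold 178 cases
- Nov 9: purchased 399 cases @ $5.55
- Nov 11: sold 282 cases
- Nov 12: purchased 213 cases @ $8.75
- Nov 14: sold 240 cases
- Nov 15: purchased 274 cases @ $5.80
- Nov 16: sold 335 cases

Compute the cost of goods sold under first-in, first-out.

COGS = $7,594.70

Nov 8, 178 sold [FIFO — oldest first]: 178 @ $10.25 = $1,824.50
Nov 11, 282 sold [FIFO — oldest first]: 64 @ $10.25 + 69 @ $5.60 + 149 @ $5.55 = $1,869.35
Nov 14, 240 sold [FIFO — oldest first]: 240 @ $5.55 = $1,332.00
Nov 16, 335 sold [FIFO — oldest first]: 10 @ $5.55 + 213 @ $8.75 + 112 @ $5.80 = $2,568.85
Total COGS = $1,824.50 + $1,869.35 + $1,332.00 + $2,568.85 = $7,594.70
Ending inventory: 162 @ $5.80 = $939.60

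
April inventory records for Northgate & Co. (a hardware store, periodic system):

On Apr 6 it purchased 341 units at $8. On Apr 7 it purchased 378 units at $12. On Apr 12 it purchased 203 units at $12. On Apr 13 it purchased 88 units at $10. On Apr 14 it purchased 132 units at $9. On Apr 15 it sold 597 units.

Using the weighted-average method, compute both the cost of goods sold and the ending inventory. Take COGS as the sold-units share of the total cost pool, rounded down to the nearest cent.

COGS = $6,151.92; ending inventory = $5,616.08

Apr 15, sell 597: 597/1142 × $11,768.00 → $6,151.92
Ending inventory (cost pool remaining) = $5,616.08
Check: goods available $11,768.00 = COGS $6,151.92 + ending $5,616.08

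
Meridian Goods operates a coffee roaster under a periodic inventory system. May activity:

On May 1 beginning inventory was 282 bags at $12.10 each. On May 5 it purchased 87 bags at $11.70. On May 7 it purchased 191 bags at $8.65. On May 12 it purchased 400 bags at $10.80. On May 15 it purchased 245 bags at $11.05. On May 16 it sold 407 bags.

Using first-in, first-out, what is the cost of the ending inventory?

Ending inventory = $8,350.70

May 16, 407 sold [FIFO — oldest first]: 282 @ $12.10 + 87 @ $11.70 + 38 @ $8.65 = $4,758.80
Ending inventory: 153 @ $8.65 + 400 @ $10.80 + 245 @ $11.05 = $8,350.70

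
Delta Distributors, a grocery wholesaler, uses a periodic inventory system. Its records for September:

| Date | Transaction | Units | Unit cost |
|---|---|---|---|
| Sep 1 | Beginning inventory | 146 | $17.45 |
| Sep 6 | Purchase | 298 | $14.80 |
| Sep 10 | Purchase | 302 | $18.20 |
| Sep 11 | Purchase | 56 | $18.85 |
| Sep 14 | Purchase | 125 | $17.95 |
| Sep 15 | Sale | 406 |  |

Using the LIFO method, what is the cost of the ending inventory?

Sep 15, 406 sold [LIFO — newest first]: 125 @ $17.95 + 56 @ $18.85 + 225 @ $18.20 = $7,394.35
Ending inventory: 146 @ $17.45 + 298 @ $14.80 + 77 @ $18.20 = $8,359.50

Ending inventory = $8,359.50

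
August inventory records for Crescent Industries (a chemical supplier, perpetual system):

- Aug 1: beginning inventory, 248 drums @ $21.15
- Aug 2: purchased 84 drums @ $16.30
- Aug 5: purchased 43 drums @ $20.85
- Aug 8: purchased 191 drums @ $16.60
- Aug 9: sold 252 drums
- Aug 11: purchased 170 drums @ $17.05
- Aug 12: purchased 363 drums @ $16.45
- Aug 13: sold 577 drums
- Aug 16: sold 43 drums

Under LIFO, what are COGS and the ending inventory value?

COGS = $14,750.35; ending inventory = $4,801.05

Aug 9, 252 sold [LIFO — newest first]: 191 @ $16.60 + 43 @ $20.85 + 18 @ $16.30 = $4,360.55
Aug 13, 577 sold [LIFO — newest first]: 363 @ $16.45 + 170 @ $17.05 + 44 @ $16.30 = $9,587.05
Aug 16, 43 sold [LIFO — newest first]: 22 @ $16.30 + 21 @ $21.15 = $802.75
Total COGS = $4,360.55 + $9,587.05 + $802.75 = $14,750.35
Ending inventory: 227 @ $21.15 = $4,801.05
Check: goods available $19,551.40 = COGS $14,750.35 + ending $4,801.05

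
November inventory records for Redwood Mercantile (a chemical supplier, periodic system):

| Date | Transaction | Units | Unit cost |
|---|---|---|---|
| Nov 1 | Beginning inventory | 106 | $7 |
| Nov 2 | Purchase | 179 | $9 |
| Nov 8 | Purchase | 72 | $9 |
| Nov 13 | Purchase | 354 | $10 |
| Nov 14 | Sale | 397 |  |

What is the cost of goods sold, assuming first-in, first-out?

Nov 14, 397 sold [FIFO — oldest first]: 106 @ $7 + 179 @ $9 + 72 @ $9 + 40 @ $10 = $3,401
Ending inventory: 314 @ $10 = $3,140

COGS = $3,401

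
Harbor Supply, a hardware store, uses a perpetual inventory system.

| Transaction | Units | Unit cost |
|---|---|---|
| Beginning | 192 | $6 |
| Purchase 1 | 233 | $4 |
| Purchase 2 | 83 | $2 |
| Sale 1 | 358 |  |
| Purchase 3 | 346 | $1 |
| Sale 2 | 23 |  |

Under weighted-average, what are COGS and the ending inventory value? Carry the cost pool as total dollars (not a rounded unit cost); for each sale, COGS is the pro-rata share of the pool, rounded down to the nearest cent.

COGS = $1,632.47; ending inventory = $963.53

After Beginning: 192 on hand, pool $1,152.00 (≈ $6.0000 each)
After Purchase 1: 425 on hand, pool $2,084.00 (≈ $4.9035 each)
After Purchase 2: 508 on hand, pool $2,250.00 (≈ $4.4291 each)
Sale 1, sell 358: 358/508 × $2,250.00 → $1,585.62
After Purchase 3: 496 on hand, pool $1,010.38 (≈ $2.0371 each)
Sale 2, sell 23: 23/496 × $1,010.38 → $46.85
Total COGS = $1,585.62 + $46.85 = $1,632.47
Ending inventory (cost pool remaining) = $963.53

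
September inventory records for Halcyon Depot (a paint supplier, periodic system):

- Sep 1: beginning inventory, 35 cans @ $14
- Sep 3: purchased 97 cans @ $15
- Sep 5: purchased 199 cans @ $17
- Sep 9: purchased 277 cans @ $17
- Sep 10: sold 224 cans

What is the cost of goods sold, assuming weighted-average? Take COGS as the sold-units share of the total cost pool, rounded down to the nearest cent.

COGS = $3,697.84

Sep 10, sell 224: 224/608 × $10,037.00 → $3,697.84
Ending inventory (cost pool remaining) = $6,339.16
Check: goods available $10,037.00 = COGS $3,697.84 + ending $6,339.16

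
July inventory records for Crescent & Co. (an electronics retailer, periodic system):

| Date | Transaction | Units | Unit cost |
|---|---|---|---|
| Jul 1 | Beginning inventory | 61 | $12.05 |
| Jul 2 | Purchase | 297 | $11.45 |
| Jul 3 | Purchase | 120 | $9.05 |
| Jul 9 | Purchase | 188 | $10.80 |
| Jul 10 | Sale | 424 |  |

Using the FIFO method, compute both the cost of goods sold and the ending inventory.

Jul 10, 424 sold [FIFO — oldest first]: 61 @ $12.05 + 297 @ $11.45 + 66 @ $9.05 = $4,733.00
Ending inventory: 54 @ $9.05 + 188 @ $10.80 = $2,519.10

COGS = $4,733.00; ending inventory = $2,519.10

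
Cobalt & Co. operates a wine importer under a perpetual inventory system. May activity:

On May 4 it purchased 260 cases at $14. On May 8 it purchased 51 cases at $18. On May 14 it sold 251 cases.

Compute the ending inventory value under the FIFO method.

Ending inventory = $1,044

May 14, 251 sold [FIFO — oldest first]: 251 @ $14 = $3,514
Ending inventory: 9 @ $14 + 51 @ $18 = $1,044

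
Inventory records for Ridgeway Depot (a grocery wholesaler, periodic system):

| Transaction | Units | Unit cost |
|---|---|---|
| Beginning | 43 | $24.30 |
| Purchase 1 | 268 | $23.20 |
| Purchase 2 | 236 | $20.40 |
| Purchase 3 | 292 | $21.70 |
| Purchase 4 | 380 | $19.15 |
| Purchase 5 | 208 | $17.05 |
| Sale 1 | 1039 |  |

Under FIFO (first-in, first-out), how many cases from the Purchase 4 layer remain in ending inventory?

180

Sale 1 (1039) [FIFO — oldest first]: 43 @ $24.30 + 268 @ $23.20 + 236 @ $20.40 + 292 @ $21.70 + 200 @ $19.15 = $22,243.30
Ending inventory: 180 @ $19.15 + 208 @ $17.05 = $6,993.40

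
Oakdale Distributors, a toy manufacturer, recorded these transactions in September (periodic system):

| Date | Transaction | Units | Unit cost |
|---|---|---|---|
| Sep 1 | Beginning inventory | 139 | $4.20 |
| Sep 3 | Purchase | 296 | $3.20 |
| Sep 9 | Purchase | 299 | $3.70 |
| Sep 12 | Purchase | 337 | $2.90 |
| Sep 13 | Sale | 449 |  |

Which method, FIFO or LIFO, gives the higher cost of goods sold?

FIFO COGS: 139 @ $4.20 + 296 @ $3.20 + 14 @ $3.70 = $1,582.80
LIFO COGS: 337 @ $2.90 + 112 @ $3.70 = $1,391.70

FIFO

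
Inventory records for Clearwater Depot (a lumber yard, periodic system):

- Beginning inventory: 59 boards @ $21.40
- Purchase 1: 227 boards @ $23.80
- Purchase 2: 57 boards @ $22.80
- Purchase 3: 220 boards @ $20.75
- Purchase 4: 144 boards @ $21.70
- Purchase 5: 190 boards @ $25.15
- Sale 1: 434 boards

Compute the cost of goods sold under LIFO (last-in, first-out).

COGS = $9,978.30

Sale 1 (434) [LIFO — newest first]: 190 @ $25.15 + 144 @ $21.70 + 100 @ $20.75 = $9,978.30
Ending inventory: 59 @ $21.40 + 227 @ $23.80 + 57 @ $22.80 + 120 @ $20.75 = $10,454.80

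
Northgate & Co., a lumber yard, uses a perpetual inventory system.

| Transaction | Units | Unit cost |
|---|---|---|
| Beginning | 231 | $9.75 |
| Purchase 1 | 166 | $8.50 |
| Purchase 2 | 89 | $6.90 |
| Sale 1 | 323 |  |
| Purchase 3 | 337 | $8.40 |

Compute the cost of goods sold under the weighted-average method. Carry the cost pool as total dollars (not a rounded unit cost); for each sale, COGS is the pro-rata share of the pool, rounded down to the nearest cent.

COGS = $2,842.76

After Beginning: 231 on hand, pool $2,252.25 (≈ $9.7500 each)
After Purchase 1: 397 on hand, pool $3,663.25 (≈ $9.2273 each)
After Purchase 2: 486 on hand, pool $4,277.35 (≈ $8.8011 each)
Sale 1, sell 323: 323/486 × $4,277.35 → $2,842.76
After Purchase 3: 500 on hand, pool $4,265.39 (≈ $8.5308 each)
Ending inventory (cost pool remaining) = $4,265.39
Check: goods available $7,108.15 = COGS $2,842.76 + ending $4,265.39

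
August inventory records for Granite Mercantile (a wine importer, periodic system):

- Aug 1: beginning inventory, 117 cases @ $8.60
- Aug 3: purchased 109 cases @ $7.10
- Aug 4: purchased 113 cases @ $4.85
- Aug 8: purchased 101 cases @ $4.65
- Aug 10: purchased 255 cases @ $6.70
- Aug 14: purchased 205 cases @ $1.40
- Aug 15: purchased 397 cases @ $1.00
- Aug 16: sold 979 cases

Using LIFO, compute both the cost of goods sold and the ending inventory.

Aug 16, 979 sold [LIFO — newest first]: 397 @ $1.00 + 205 @ $1.40 + 255 @ $6.70 + 101 @ $4.65 + 21 @ $4.85 = $2,964.00
Ending inventory: 117 @ $8.60 + 109 @ $7.10 + 92 @ $4.85 = $2,226.30
Check: goods available $5,190.30 = COGS $2,964.00 + ending $2,226.30

COGS = $2,964.00; ending inventory = $2,226.30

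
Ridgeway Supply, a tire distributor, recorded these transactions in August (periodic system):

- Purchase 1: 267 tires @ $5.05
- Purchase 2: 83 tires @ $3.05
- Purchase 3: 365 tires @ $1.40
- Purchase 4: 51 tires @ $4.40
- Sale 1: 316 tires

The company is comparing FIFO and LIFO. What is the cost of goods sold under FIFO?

FIFO COGS: 267 @ $5.05 + 49 @ $3.05 = $1,497.80
LIFO COGS: 51 @ $4.40 + 265 @ $1.40 = $595.40

COGS = $1,497.80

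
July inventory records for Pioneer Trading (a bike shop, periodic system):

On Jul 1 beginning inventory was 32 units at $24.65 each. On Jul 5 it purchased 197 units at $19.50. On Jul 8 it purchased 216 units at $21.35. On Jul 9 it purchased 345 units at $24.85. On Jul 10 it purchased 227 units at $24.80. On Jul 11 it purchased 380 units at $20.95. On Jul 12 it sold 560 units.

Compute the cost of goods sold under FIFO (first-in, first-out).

Jul 12, 560 sold [FIFO — oldest first]: 32 @ $24.65 + 197 @ $19.50 + 216 @ $21.35 + 115 @ $24.85 = $12,099.65
Ending inventory: 230 @ $24.85 + 227 @ $24.80 + 380 @ $20.95 = $19,306.10
Check: goods available $31,405.75 = COGS $12,099.65 + ending $19,306.10

COGS = $12,099.65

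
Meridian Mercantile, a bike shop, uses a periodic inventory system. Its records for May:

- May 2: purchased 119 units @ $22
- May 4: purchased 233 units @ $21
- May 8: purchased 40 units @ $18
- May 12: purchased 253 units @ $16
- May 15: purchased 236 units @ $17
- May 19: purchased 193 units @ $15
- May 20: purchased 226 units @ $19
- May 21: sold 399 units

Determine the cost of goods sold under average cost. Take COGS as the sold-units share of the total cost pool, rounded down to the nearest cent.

May 21, sell 399: 399/1300 × $23,480.00 → $7,206.55
Ending inventory (cost pool remaining) = $16,273.45
Check: goods available $23,480.00 = COGS $7,206.55 + ending $16,273.45

COGS = $7,206.55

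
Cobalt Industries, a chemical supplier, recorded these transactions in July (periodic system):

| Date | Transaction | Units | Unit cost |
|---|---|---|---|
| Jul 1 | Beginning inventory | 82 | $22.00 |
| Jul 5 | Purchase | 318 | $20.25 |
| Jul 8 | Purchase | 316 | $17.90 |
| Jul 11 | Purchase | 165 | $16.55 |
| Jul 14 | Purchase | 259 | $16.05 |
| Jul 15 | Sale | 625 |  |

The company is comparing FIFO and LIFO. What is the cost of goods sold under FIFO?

FIFO COGS: 82 @ $22.00 + 318 @ $20.25 + 225 @ $17.90 = $12,271.00
LIFO COGS: 259 @ $16.05 + 165 @ $16.55 + 201 @ $17.90 = $10,485.60

COGS = $12,271.00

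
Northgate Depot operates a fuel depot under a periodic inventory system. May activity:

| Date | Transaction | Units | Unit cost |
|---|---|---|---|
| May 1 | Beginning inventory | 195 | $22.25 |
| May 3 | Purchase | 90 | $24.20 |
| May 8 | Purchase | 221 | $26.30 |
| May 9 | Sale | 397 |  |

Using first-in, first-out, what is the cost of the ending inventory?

May 9, 397 sold [FIFO — oldest first]: 195 @ $22.25 + 90 @ $24.20 + 112 @ $26.30 = $9,462.35
Ending inventory: 109 @ $26.30 = $2,866.70

Ending inventory = $2,866.70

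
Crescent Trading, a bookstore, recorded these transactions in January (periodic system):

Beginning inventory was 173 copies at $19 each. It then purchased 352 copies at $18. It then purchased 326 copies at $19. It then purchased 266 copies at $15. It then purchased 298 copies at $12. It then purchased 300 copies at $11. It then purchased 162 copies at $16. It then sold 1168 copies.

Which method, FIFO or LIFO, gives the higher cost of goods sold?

FIFO

FIFO COGS: 173 @ $19 + 352 @ $18 + 326 @ $19 + 266 @ $15 + 51 @ $12 = $20,419
LIFO COGS: 162 @ $16 + 300 @ $11 + 298 @ $12 + 266 @ $15 + 142 @ $19 = $16,156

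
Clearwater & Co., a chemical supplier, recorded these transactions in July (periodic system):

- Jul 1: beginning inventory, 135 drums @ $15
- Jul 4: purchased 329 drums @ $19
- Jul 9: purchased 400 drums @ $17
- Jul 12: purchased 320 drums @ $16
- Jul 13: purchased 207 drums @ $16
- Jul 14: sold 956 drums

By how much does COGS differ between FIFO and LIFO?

$765

FIFO COGS: 135 @ $15 + 329 @ $19 + 400 @ $17 + 92 @ $16 = $16,548
LIFO COGS: 207 @ $16 + 320 @ $16 + 400 @ $17 + 29 @ $19 = $15,783
Difference = |$16,548 − $15,783| = $765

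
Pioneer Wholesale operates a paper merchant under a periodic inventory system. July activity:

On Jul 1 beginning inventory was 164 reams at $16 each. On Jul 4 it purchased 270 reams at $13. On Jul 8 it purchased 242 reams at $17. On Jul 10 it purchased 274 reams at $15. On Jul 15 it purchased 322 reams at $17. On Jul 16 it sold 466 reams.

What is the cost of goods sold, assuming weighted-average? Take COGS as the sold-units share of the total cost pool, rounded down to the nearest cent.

COGS = $7,265.49

Jul 16, sell 466: 466/1272 × $19,832.00 → $7,265.49
Ending inventory (cost pool remaining) = $12,566.51
Check: goods available $19,832.00 = COGS $7,265.49 + ending $12,566.51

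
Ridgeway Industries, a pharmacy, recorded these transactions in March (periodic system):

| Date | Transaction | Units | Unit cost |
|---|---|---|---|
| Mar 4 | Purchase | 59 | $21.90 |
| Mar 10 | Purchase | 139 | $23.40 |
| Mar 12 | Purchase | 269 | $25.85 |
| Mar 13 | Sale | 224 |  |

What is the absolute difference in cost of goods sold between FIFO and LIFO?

$573.60

FIFO COGS: 59 @ $21.90 + 139 @ $23.40 + 26 @ $25.85 = $5,216.80
LIFO COGS: 224 @ $25.85 = $5,790.40
Difference = |$5,216.80 − $5,790.40| = $573.60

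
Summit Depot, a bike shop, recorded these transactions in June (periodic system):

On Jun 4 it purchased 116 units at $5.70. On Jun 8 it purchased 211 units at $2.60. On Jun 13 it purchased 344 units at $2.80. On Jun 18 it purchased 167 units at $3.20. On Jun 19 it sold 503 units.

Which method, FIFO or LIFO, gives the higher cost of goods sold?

FIFO COGS: 116 @ $5.70 + 211 @ $2.60 + 176 @ $2.80 = $1,702.60
LIFO COGS: 167 @ $3.20 + 336 @ $2.80 = $1,475.20

FIFO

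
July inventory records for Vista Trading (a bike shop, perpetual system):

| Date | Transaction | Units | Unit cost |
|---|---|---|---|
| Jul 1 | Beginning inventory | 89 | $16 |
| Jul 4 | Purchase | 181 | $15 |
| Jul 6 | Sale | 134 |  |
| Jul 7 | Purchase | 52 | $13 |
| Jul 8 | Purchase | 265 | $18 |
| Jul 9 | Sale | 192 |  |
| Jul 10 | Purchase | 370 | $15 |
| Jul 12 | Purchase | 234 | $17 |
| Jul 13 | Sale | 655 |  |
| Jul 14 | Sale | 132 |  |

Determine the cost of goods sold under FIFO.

COGS = $17,787

Jul 6, 134 sold [FIFO — oldest first]: 89 @ $16 + 45 @ $15 = $2,099
Jul 9, 192 sold [FIFO — oldest first]: 136 @ $15 + 52 @ $13 + 4 @ $18 = $2,788
Jul 13, 655 sold [FIFO — oldest first]: 261 @ $18 + 370 @ $15 + 24 @ $17 = $10,656
Jul 14, 132 sold [FIFO — oldest first]: 132 @ $17 = $2,244
Total COGS = $2,099 + $2,788 + $10,656 + $2,244 = $17,787
Ending inventory: 78 @ $17 = $1,326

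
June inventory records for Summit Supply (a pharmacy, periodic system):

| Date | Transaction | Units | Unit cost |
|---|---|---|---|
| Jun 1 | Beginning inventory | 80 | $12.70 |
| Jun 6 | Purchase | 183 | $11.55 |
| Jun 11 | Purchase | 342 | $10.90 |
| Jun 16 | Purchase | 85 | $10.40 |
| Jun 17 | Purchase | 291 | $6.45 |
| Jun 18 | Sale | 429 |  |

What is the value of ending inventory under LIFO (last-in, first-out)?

Jun 18, 429 sold [LIFO — newest first]: 291 @ $6.45 + 85 @ $10.40 + 53 @ $10.90 = $3,338.65
Ending inventory: 80 @ $12.70 + 183 @ $11.55 + 289 @ $10.90 = $6,279.75

Ending inventory = $6,279.75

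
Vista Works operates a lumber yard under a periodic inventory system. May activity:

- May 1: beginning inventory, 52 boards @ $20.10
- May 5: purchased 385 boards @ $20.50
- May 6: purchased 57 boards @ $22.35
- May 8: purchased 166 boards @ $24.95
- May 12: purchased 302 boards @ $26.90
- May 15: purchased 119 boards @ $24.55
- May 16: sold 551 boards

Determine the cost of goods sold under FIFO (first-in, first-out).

COGS = $11,633.80

May 16, 551 sold [FIFO — oldest first]: 52 @ $20.10 + 385 @ $20.50 + 57 @ $22.35 + 57 @ $24.95 = $11,633.80
Ending inventory: 109 @ $24.95 + 302 @ $26.90 + 119 @ $24.55 = $13,764.80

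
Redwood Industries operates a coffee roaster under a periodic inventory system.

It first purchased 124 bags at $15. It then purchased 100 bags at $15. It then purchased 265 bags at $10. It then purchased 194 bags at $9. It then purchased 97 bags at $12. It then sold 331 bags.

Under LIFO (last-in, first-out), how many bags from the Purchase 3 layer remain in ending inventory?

225

Sale 1 (331) [LIFO — newest first]: 97 @ $12 + 194 @ $9 + 40 @ $10 = $3,310
Ending inventory: 124 @ $15 + 100 @ $15 + 225 @ $10 = $5,610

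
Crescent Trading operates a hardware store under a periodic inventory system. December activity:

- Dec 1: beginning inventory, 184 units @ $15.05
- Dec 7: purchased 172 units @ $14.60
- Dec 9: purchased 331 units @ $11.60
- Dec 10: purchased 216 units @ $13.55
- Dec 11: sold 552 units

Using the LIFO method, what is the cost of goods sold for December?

COGS = $6,839.40

Dec 11, 552 sold [LIFO — newest first]: 216 @ $13.55 + 331 @ $11.60 + 5 @ $14.60 = $6,839.40
Ending inventory: 184 @ $15.05 + 167 @ $14.60 = $5,207.40
Check: goods available $12,046.80 = COGS $6,839.40 + ending $5,207.40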